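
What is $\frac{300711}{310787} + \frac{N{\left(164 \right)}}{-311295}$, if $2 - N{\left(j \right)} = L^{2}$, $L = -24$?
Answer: $\frac{93788222483}{96746439165} \approx 0.96942$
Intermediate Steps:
$N{\left(j \right)} = -574$ ($N{\left(j \right)} = 2 - \left(-24\right)^{2} = 2 - 576 = -574$)
$\frac{300711}{310787} + \frac{N{\left(164 \right)}}{-311295} = \frac{300711}{310787} - \frac{574}{-311295} = 300711 \cdot \frac{1}{310787} - - \frac{574}{311295} = \frac{300711}{310787} + \frac{574}{311295} = \frac{93788222483}{96746439165}$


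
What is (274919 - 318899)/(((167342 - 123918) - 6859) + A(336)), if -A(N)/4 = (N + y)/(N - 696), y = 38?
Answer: -494775/411403 ≈ -1.2027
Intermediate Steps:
A(N) = -4*(38 + N)/(-696 + N) (A(N) = -4*(N + 38)/(N - 696) = -4*(38 + N)/(-696 + N))
(274919 - 318899)/(((167342 - 123918) - 6859) + A(336)) = (274919 - 318899)/(((167342 - 123918) - 6859) + 4*(-38 - 1*336)/(-696 + 336)) = -43980/((43424 - 6859) + 4*(-38 - 336)/(-360)) = -43980/(36565 + 4*(-1/360)*(-374)) = -43980/(36565 + 187/45) = -43980/1645612/45 = -43980*45/1645612 = -494775/411403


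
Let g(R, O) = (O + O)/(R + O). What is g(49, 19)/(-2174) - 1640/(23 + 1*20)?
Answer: -121223057/3178388 ≈ -38.140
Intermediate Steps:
g(R, O) = 2*O/(O + R) (g(R, O) = (2*O)/(O + R) = 2*O/(O + R))
g(49, 19)/(-2174) - 1640/(23 + 1*20) = (2*19/(19 + 49))/(-2174) - 1640/(23 + 1*20) = (2*19/68)*(-1/2174) - 1640/(23 + 20) = (2*19*(1/68))*(-1/2174) - 1640/43 = (19/34)*(-1/2174) - 1640*1/43 = -19/73916 - 1640/43 = -121223057/3178388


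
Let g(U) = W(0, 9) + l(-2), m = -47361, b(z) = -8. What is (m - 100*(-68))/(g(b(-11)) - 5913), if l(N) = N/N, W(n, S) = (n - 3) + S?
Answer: 40561/5906 ≈ 6.8678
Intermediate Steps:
W(n, S) = -3 + S + n (W(n, S) = (-3 + n) + S = -3 + S + n)
l(N) = 1
g(U) = 7 (g(U) = (-3 + 9 + 0) + 1 = 6 + 1 = 7)
(m - 100*(-68))/(g(b(-11)) - 5913) = (-47361 - 100*(-68))/(7 - 5913) = (-47361 + 6800)/(-5906) = -40561*(-1/5906) = 40561/5906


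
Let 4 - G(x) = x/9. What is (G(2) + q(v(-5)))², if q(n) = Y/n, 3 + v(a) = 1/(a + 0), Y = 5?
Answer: 101761/20736 ≈ 4.9075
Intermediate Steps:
G(x) = 4 - x/9
v(a) = -3 + 1/a (v(a) = -3 + 1/(a + 0) = -3 + 1/a)
q(n) = 5/n
(G(2) + q(v(-5)))² = ((4 - ⅑*2) + 5/(-3 + 1/(-5)))² = ((4 - 2/9) + 5/(-3 - ⅕))² = (34/9 + 5/(-16/5))² = (34/9 + 5*(-5/16))² = (34/9 - 25/16)² = (319/144)² = 101761/20736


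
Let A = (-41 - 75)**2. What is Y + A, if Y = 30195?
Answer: 43651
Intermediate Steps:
A = 13456 (A = (-116)**2 = 13456)
Y + A = 30195 + 13456 = 43651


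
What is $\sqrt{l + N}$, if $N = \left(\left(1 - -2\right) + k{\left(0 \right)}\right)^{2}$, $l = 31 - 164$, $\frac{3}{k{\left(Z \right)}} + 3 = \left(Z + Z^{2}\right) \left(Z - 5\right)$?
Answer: $i \sqrt{129} \approx 11.358 i$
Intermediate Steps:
$k{\left(Z \right)} = \frac{3}{-3 + \left(-5 + Z\right) \left(Z + Z^{2}\right)}$ ($k{\left(Z \right)} = \frac{3}{-3 + \left(Z + Z^{2}\right) \left(Z - 5\right)} = \frac{3}{-3 + \left(Z + Z^{2}\right) \left(-5 + Z\right)} = \frac{3}{-3 + \left(-5 + Z\right) \left(Z + Z^{2}\right)}$)
$l = -133$
$N = 4$ ($N = \left(\left(1 - -2\right) + \frac{3}{-3 + 0^{3} - 0 - 4 \cdot 0^{2}}\right)^{2} = \left(\left(1 + 2\right) + \frac{3}{-3 + 0 + 0 - 0}\right)^{2} = \left(3 + \frac{3}{-3 + 0 + 0 + 0}\right)^{2} = \left(3 + \frac{3}{-3}\right)^{2} = \left(3 + 3 \left(- \frac{1}{3}\right)\right)^{2} = \left(3 - 1\right)^{2} = 2^{2} = 4$)
$\sqrt{l + N} = \sqrt{-133 + 4} = \sqrt{-129} = i \sqrt{129}$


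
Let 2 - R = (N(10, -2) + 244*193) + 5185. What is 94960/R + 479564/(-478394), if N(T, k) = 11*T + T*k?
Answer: -7054066310/2505110181 ≈ -2.8159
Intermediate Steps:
R = -52365 (R = 2 - ((10*(11 - 2) + 244*193) + 5185) = 2 - ((10*9 + 47092) + 5185) = 2 - ((90 + 47092) + 5185) = 2 - (47182 + 5185) = 2 - 1*52367 = 2 - 52367 = -52365)
94960/R + 479564/(-478394) = 94960/(-52365) + 479564/(-478394) = 94960*(-1/52365) + 479564*(-1/478394) = -18992/10473 - 239782/239197 = -7054066310/2505110181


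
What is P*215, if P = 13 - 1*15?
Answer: -430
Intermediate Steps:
P = -2 (P = 13 - 15 = -2)
P*215 = -2*215 = -430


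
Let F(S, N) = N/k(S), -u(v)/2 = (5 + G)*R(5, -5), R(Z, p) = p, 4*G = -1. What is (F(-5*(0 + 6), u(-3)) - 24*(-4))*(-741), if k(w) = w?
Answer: -279851/4 ≈ -69963.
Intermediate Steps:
G = -¼ (G = (¼)*(-1) = -¼ ≈ -0.25000)
u(v) = 95/2 (u(v) = -2*(5 - ¼)*(-5) = -19*(-5)/2 = -2*(-95/4) = 95/2)
F(S, N) = N/S
(F(-5*(0 + 6), u(-3)) - 24*(-4))*(-741) = (95/(2*((-5*(0 + 6)))) - 24*(-4))*(-741) = (95/(2*((-5*6))) + 96)*(-741) = ((95/2)/(-30) + 96)*(-741) = ((95/2)*(-1/30) + 96)*(-741) = (-19/12 + 96)*(-741) = (1133/12)*(-741) = -279851/4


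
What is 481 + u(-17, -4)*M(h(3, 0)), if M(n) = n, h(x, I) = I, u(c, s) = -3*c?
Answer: 481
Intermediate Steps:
481 + u(-17, -4)*M(h(3, 0)) = 481 - 3*(-17)*0 = 481 + 51*0 = 481 + 0 = 481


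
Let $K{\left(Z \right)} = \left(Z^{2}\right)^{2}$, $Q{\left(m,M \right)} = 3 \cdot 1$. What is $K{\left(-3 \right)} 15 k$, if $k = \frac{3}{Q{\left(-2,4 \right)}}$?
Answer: $1215$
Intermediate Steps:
$Q{\left(m,M \right)} = 3$
$k = 1$ ($k = \frac{3}{3} = 3 \cdot \frac{1}{3} = 1$)
$K{\left(Z \right)} = Z^{4}$
$K{\left(-3 \right)} 15 k = \left(-3\right)^{4} \cdot 15 \cdot 1 = 81 \cdot 15 \cdot 1 = 1215 \cdot 1 = 1215$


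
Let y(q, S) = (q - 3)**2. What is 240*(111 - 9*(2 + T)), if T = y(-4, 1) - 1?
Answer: -81360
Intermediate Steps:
y(q, S) = (-3 + q)**2
T = 48 (T = (-3 - 4)**2 - 1 = (-7)**2 - 1 = 49 - 1 = 48)
240*(111 - 9*(2 + T)) = 240*(111 - 9*(2 + 48)) = 240*(111 - 9*50) = 240*(111 - 450) = 240*(-339) = -81360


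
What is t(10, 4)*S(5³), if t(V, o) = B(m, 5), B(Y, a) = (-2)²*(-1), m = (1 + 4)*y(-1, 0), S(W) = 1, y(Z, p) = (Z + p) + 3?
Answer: -4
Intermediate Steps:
y(Z, p) = 3 + Z + p
m = 10 (m = (1 + 4)*(3 - 1 + 0) = 5*2 = 10)
B(Y, a) = -4 (B(Y, a) = 4*(-1) = -4)
t(V, o) = -4
t(10, 4)*S(5³) = -4*1 = -4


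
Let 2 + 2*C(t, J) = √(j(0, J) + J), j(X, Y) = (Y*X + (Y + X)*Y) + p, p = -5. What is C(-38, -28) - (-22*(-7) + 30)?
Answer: -185 + √751/2 ≈ -171.30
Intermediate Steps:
j(X, Y) = -5 + X*Y + Y*(X + Y) (j(X, Y) = (Y*X + (Y + X)*Y) - 5 = (X*Y + (X + Y)*Y) - 5 = (X*Y + Y*(X + Y)) - 5 = -5 + X*Y + Y*(X + Y))
C(t, J) = -1 + √(-5 + J + J²)/2 (C(t, J) = -1 + √((-5 + J² + 2*0*J) + J)/2 = -1 + √((-5 + J² + 0) + J)/2 = -1 + √((-5 + J²) + J)/2 = -1 + √(-5 + J + J²)/2)
C(-38, -28) - (-22*(-7) + 30) = (-1 + √(-5 - 28 + (-28)²)/2) - (-22*(-7) + 30) = (-1 + √(-5 - 28 + 784)/2) - (154 + 30) = (-1 + √751/2) - 1*184 = (-1 + √751/2) - 184 = -185 + √751/2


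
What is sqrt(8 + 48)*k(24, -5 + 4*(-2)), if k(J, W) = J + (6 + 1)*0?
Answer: 48*sqrt(14) ≈ 179.60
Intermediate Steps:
k(J, W) = J (k(J, W) = J + 7*0 = J + 0 = J)
sqrt(8 + 48)*k(24, -5 + 4*(-2)) = sqrt(8 + 48)*24 = sqrt(56)*24 = (2*sqrt(14))*24 = 48*sqrt(14)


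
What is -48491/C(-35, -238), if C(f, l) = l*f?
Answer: -48491/8330 ≈ -5.8213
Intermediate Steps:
C(f, l) = f*l
-48491/C(-35, -238) = -48491/((-35*(-238))) = -48491/8330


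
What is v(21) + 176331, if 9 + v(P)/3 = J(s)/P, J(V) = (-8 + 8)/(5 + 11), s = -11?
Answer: 176304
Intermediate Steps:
J(V) = 0 (J(V) = 0/16 = 0*(1/16) = 0)
v(P) = -27 (v(P) = -27 + 3*(0/P) = -27 + 3*0 = -27 + 0 = -27)
v(21) + 176331 = -27 + 176331 = 176304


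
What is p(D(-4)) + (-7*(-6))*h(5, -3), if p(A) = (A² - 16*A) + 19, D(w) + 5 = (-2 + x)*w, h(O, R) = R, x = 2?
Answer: -2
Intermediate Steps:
D(w) = -5 (D(w) = -5 + (-2 + 2)*w = -5 + 0*w = -5 + 0 = -5)
p(A) = 19 + A² - 16*A
p(D(-4)) + (-7*(-6))*h(5, -3) = (19 + (-5)² - 16*(-5)) - 7*(-6)*(-3) = (19 + 25 + 80) + 42*(-3) = 124 - 126 = -2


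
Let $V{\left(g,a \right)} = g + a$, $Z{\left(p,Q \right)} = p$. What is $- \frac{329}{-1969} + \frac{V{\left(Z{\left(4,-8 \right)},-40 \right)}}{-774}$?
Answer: $\frac{18085}{84667} \approx 0.2136$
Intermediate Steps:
$V{\left(g,a \right)} = a + g$
$- \frac{329}{-1969} + \frac{V{\left(Z{\left(4,-8 \right)},-40 \right)}}{-774} = - \frac{329}{-1969} + \frac{-40 + 4}{-774} = \left(-329\right) \left(- \frac{1}{1969}\right) - - \frac{2}{43} = \frac{329}{1969} + \frac{2}{43} = \frac{18085}{84667}$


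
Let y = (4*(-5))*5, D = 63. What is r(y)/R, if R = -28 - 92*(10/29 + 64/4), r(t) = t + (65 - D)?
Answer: 1421/22210 ≈ 0.063980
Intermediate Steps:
y = -100 (y = -20*5 = -100)
r(t) = 2 + t (r(t) = t + (65 - 1*63) = t + (65 - 63) = t + 2 = 2 + t)
R = -44420/29 (R = -28 - 92*(10*(1/29) + 64*(¼)) = -28 - 92*(10/29 + 16) = -28 - 92*474/29 = -28 - 43608/29 = -44420/29 ≈ -1531.7)
r(y)/R = (2 - 100)/(-44420/29) = -98*(-29/44420) = 1421/22210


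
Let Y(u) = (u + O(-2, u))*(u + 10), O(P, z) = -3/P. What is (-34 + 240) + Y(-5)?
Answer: 377/2 ≈ 188.50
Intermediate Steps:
Y(u) = (10 + u)*(3/2 + u) (Y(u) = (u - 3/(-2))*(u + 10) = (u - 3*(-½))*(10 + u) = (u + 3/2)*(10 + u) = (3/2 + u)*(10 + u) = (10 + u)*(3/2 + u))
(-34 + 240) + Y(-5) = (-34 + 240) + (15 + (-5)² + (23/2)*(-5)) = 206 + (15 + 25 - 115/2) = 206 - 35/2 = 377/2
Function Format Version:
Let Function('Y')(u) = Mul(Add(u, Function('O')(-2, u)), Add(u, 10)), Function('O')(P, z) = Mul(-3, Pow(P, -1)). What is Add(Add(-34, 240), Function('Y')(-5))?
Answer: Rational(377, 2) ≈ 188.50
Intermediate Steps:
Function('Y')(u) = Mul(Add(10, u), Add(Rational(3, 2), u)) (Function('Y')(u) = Mul(Add(u, Mul(-3, Pow(-2, -1))), Add(u, 10)) = Mul(Add(u, Mul(-3, Rational(-1, 2))), Add(10, u)) = Mul(Add(u, Rational(3, 2)), Add(10, u)) = Mul(Add(Rational(3, 2), u), Add(10, u)) = Mul(Add(10, u), Add(Rational(3, 2), u)))
Add(Add(-34, 240), Function('Y')(-5)) = Add(Add(-34, 240), Add(15, Pow(-5, 2), Mul(Rational(23, 2), -5))) = Add(206, Add(15, 25, Rational(-115, 2))) = Add(206, Rational(-35, 2)) = Rational(377, 2)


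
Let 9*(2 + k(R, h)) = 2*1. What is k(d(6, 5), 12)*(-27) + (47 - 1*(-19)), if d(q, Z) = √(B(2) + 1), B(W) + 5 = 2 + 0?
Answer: 114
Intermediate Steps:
B(W) = -3 (B(W) = -5 + (2 + 0) = -5 + 2 = -3)
d(q, Z) = I*√2 (d(q, Z) = √(-3 + 1) = √(-2) = I*√2)
k(R, h) = -16/9 (k(R, h) = -2 + (2*1)/9 = -2 + (⅑)*2 = -2 + 2/9 = -16/9)
k(d(6, 5), 12)*(-27) + (47 - 1*(-19)) = -16/9*(-27) + (47 - 1*(-19)) = 48 + (47 + 19) = 48 + 66 = 114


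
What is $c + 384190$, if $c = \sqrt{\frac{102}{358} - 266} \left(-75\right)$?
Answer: $384190 - \frac{75 i \sqrt{8513777}}{179} \approx 3.8419 \cdot 10^{5} - 1222.6 i$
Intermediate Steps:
$c = - \frac{75 i \sqrt{8513777}}{179}$ ($c = \sqrt{102 \cdot \frac{1}{358} - 266} \left(-75\right) = \sqrt{\frac{51}{179} - 266} \left(-75\right) = \sqrt{- \frac{47563}{179}} \left(-75\right) = \frac{i \sqrt{8513777}}{179} \left(-75\right) = - \frac{75 i \sqrt{8513777}}{179} \approx - 1222.6 i$)
$c + 384190 = - \frac{75 i \sqrt{8513777}}{179} + 384190 = 384190 - \frac{75 i \sqrt{8513777}}{179}$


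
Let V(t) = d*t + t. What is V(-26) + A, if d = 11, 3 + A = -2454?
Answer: -2769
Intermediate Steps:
A = -2457 (A = -3 - 2454 = -2457)
V(t) = 12*t (V(t) = 11*t + t = 12*t)
V(-26) + A = 12*(-26) - 2457 = -312 - 2457 = -2769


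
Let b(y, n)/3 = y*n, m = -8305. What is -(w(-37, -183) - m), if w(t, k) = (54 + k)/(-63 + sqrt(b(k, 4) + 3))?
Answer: -17061179/2054 - 43*I*sqrt(2193)/2054 ≈ -8306.3 - 0.98036*I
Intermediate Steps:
b(y, n) = 3*n*y (b(y, n) = 3*(y*n) = 3*(n*y) = 3*n*y)
w(t, k) = (54 + k)/(-63 + sqrt(3 + 12*k)) (w(t, k) = (54 + k)/(-63 + sqrt(3*4*k + 3)) = (54 + k)/(-63 + sqrt(12*k + 3)) = (54 + k)/(-63 + sqrt(3 + 12*k)))
-(w(-37, -183) - m) = -((54 - 183)/(-63 + sqrt(3)*sqrt(1 + 4*(-183))) - 1*(-8305)) = -(-129/(-63 + sqrt(3)*sqrt(1 - 732)) + 8305) = -(-129/(-63 + sqrt(3)*sqrt(-731)) + 8305) = -(-129/(-63 + sqrt(3)*(I*sqrt(731))) + 8305) = -(-129/(-63 + I*sqrt(2193)) + 8305) = -(8305 - 129/(-63 + I*sqrt(2193))) = -8305 + 129/(-63 + I*sqrt(2193))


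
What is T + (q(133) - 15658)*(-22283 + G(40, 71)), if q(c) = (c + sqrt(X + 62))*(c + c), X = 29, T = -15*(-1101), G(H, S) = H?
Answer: -438615445 - 5916638*sqrt(91) ≈ -4.9506e+8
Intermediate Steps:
T = 16515
q(c) = 2*c*(c + sqrt(91)) (q(c) = (c + sqrt(29 + 62))*(c + c) = (c + sqrt(91))*(2*c) = 2*c*(c + sqrt(91)))
T + (q(133) - 15658)*(-22283 + G(40, 71)) = 16515 + (2*133*(133 + sqrt(91)) - 15658)*(-22283 + 40) = 16515 + ((35378 + 266*sqrt(91)) - 15658)*(-22243) = 16515 + (19720 + 266*sqrt(91))*(-22243) = 16515 + (-438631960 - 5916638*sqrt(91)) = -438615445 - 5916638*sqrt(91)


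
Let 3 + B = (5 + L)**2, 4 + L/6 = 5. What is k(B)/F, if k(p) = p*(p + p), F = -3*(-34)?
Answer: 13924/51 ≈ 273.02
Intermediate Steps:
L = 6 (L = -24 + 6*5 = -24 + 30 = 6)
F = 102
B = 118 (B = -3 + (5 + 6)**2 = -3 + 11**2 = -3 + 121 = 118)
k(p) = 2*p**2 (k(p) = p*(2*p) = 2*p**2)
k(B)/F = (2*118**2)/102 = (2*13924)*(1/102) = 27848*(1/102) = 13924/51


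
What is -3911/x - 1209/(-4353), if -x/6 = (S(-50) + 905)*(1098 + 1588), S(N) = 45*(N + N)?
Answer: 23342944199/84066616020 ≈ 0.27767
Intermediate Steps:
S(N) = 90*N (S(N) = 45*(2*N) = 90*N)
x = 57937020 (x = -6*(90*(-50) + 905)*(1098 + 1588) = -6*(-4500 + 905)*2686 = -(-21570)*2686 = -6*(-9656170) = 57937020)
-3911/x - 1209/(-4353) = -3911/57937020 - 1209/(-4353) = -3911*1/57937020 - 1209*(-1/4353) = -3911/57937020 + 403/1451 = 23342944199/84066616020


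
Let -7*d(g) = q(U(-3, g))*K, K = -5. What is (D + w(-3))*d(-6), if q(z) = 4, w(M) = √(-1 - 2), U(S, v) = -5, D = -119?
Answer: -340 + 20*I*√3/7 ≈ -340.0 + 4.9487*I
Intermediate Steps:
w(M) = I*√3 (w(M) = √(-3) = I*√3)
d(g) = 20/7 (d(g) = -4*(-5)/7 = -⅐*(-20) = 20/7)
(D + w(-3))*d(-6) = (-119 + I*√3)*(20/7) = -340 + 20*I*√3/7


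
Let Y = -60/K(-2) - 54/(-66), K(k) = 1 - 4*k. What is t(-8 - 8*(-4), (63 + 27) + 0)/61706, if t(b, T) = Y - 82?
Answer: -2899/2036298 ≈ -0.0014237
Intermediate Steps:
Y = -193/33 (Y = -60/(1 - 4*(-2)) - 54/(-66) = -60/(1 + 8) - 54*(-1/66) = -60/9 + 9/11 = -60*1/9 + 9/11 = -20/3 + 9/11 = -193/33 ≈ -5.8485)
t(b, T) = -2899/33 (t(b, T) = -193/33 - 82 = -2899/33)
t(-8 - 8*(-4), (63 + 27) + 0)/61706 = -2899/33/61706 = -2899/33*1/61706 = -2899/2036298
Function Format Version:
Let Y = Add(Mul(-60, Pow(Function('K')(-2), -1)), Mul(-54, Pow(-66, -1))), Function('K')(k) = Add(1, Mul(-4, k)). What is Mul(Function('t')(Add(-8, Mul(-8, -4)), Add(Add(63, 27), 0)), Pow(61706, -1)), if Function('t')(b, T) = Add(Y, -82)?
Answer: Rational(-2899, 2036298) ≈ -0.0014237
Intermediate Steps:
Y = Rational(-193, 33) (Y = Add(Mul(-60, Pow(Add(1, Mul(-4, -2)), -1)), Mul(-54, Pow(-66, -1))) = Add(Mul(-60, Pow(Add(1, 8), -1)), Mul(-54, Rational(-1, 66))) = Add(Mul(-60, Pow(9, -1)), Rational(9, 11)) = Add(Mul(-60, Rational(1, 9)), Rational(9, 11)) = Add(Rational(-20, 3), Rational(9, 11)) = Rational(-193, 33) ≈ -5.8485)
Function('t')(b, T) = Rational(-2899, 33) (Function('t')(b, T) = Add(Rational(-193, 33), -82) = Rational(-2899, 33))
Mul(Function('t')(Add(-8, Mul(-8, -4)), Add(Add(63, 27), 0)), Pow(61706, -1)) = Mul(Rational(-2899, 33), Pow(61706, -1)) = Mul(Rational(-2899, 33), Rational(1, 61706)) = Rational(-2899, 2036298)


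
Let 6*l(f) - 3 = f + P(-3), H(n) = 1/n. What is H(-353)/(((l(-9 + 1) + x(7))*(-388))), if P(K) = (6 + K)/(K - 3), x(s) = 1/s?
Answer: -21/2225665 ≈ -9.4354e-6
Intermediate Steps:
P(K) = (6 + K)/(-3 + K)
l(f) = 5/12 + f/6 (l(f) = ½ + (f + (6 - 3)/(-3 - 3))/6 = ½ + (f + 3/(-6))/6 = ½ + (f - ⅙*3)/6 = ½ + (f - ½)/6 = ½ + (-½ + f)/6 = ½ + (-1/12 + f/6) = 5/12 + f/6)
H(-353)/(((l(-9 + 1) + x(7))*(-388))) = 1/((-353)*((((5/12 + (-9 + 1)/6) + 1/7)*(-388)))) = -(-1/(388*((5/12 + (⅙)*(-8)) + ⅐)))/353 = -(-1/(388*((5/12 - 4/3) + ⅐)))/353 = -(-1/(388*(-11/12 + ⅐)))/353 = -1/(353*((-65/84*(-388)))) = -1/(353*6305/21) = -1/353*21/6305 = -21/2225665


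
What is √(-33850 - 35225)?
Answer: 15*I*√307 ≈ 262.82*I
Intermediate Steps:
√(-33850 - 35225) = √(-69075) = 15*I*√307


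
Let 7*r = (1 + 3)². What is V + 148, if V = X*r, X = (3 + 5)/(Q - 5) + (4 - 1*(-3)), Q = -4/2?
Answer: 7908/49 ≈ 161.39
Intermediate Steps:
Q = -2 (Q = -4*½ = -2)
r = 16/7 (r = (1 + 3)²/7 = (⅐)*4² = (⅐)*16 = 16/7 ≈ 2.2857)
X = 41/7 (X = (3 + 5)/(-2 - 5) + (4 - 1*(-3)) = 8/(-7) + (4 + 3) = 8*(-⅐) + 7 = -8/7 + 7 = 41/7 ≈ 5.8571)
V = 656/49 (V = (41/7)*(16/7) = 656/49 ≈ 13.388)
V + 148 = 656/49 + 148 = 7908/49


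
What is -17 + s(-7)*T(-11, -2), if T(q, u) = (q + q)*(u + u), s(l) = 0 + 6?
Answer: 511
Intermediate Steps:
s(l) = 6
T(q, u) = 4*q*u (T(q, u) = (2*q)*(2*u) = 4*q*u)
-17 + s(-7)*T(-11, -2) = -17 + 6*(4*(-11)*(-2)) = -17 + 6*88 = -17 + 528 = 511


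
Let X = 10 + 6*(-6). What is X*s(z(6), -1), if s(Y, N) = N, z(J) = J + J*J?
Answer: 26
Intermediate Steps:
z(J) = J + J²
X = -26 (X = 10 - 36 = -26)
X*s(z(6), -1) = -26*(-1) = 26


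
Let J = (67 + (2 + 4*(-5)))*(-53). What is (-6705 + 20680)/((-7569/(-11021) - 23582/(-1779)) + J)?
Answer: -10959954681/2025774074 ≈ -5.4103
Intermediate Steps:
J = -2597 (J = (67 + (2 - 20))*(-53) = (67 - 18)*(-53) = 49*(-53) = -2597)
(-6705 + 20680)/((-7569/(-11021) - 23582/(-1779)) + J) = (-6705 + 20680)/((-7569/(-11021) - 23582/(-1779)) - 2597) = 13975/((-7569*(-1/11021) - 23582*(-1/1779)) - 2597) = 13975/((7569/11021 + 23582/1779) - 2597) = 13975/(273362473/19606359 - 2597) = 13975/(-50644351850/19606359) = 13975*(-19606359/50644351850) = -10959954681/2025774074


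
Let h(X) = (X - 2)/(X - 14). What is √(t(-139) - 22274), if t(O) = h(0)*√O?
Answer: √(-1091426 + 7*I*√139)/7 ≈ 0.0056426 + 149.24*I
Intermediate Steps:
h(X) = (-2 + X)/(-14 + X)
t(O) = √O/7 (t(O) = ((-2 + 0)/(-14 + 0))*√O = (-2/(-14))*√O = (-1/14*(-2))*√O = √O/7)
√(t(-139) - 22274) = √(√(-139)/7 - 22274) = √((I*√139)/7 - 22274) = √(I*√139/7 - 22274) = √(-22274 + I*√139/7)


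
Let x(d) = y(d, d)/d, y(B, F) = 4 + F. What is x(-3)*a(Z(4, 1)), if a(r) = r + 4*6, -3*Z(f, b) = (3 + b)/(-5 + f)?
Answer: -76/9 ≈ -8.4444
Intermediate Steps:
Z(f, b) = -(3 + b)/(3*(-5 + f))
x(d) = (4 + d)/d
a(r) = 24 + r (a(r) = r + 24 = 24 + r)
x(-3)*a(Z(4, 1)) = ((4 - 3)/(-3))*(24 + (-3 - 1*1)/(3*(-5 + 4))) = (-1/3*1)*(24 + (1/3)*(-3 - 1)/(-1)) = -(24 + (1/3)*(-1)*(-4))/3 = -(24 + 4/3)/3 = -1/3*76/3 = -76/9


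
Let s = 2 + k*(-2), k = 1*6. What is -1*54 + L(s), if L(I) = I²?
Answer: 46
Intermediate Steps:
k = 6
s = -10 (s = 2 + 6*(-2) = 2 - 12 = -10)
-1*54 + L(s) = -1*54 + (-10)² = -54 + 100 = 46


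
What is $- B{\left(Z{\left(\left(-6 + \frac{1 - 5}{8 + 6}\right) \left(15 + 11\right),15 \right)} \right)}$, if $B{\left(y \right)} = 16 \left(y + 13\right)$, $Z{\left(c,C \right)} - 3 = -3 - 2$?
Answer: $-176$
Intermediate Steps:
$Z{\left(c,C \right)} = -2$ ($Z{\left(c,C \right)} = 3 - 5 = -2$)
$B{\left(y \right)} = 208 + 16 y$ ($B{\left(y \right)} = 16 \left(13 + y\right) = 208 + 16 y$)
$- B{\left(Z{\left(\left(-6 + \frac{1 - 5}{8 + 6}\right) \left(15 + 11\right),15 \right)} \right)} = - (208 + 16 \left(-2\right)) = - (208 - 32) = \left(-1\right) 176 = -176$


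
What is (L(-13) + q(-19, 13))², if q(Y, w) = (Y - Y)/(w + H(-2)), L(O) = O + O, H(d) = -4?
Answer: 676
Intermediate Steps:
L(O) = 2*O
q(Y, w) = 0 (q(Y, w) = (Y - Y)/(w - 4) = 0/(-4 + w) = 0)
(L(-13) + q(-19, 13))² = (2*(-13) + 0)² = (-26 + 0)² = (-26)² = 676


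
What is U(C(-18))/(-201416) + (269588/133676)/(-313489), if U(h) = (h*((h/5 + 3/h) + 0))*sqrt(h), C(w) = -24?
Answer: -6127/952408081 - 591*I*sqrt(6)/503540 ≈ -6.4332e-6 - 0.0028749*I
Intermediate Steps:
U(h) = h**(3/2)*(3/h + h/5) (U(h) = (h*((h*(1/5) + 3/h) + 0))*sqrt(h) = (h*((h/5 + 3/h) + 0))*sqrt(h) = (h*((3/h + h/5) + 0))*sqrt(h) = (h*(3/h + h/5))*sqrt(h) = h**(3/2)*(3/h + h/5))
U(C(-18))/(-201416) + (269588/133676)/(-313489) = (sqrt(-24)*(15 + (-24)**2)/5)/(-201416) + (269588/133676)/(-313489) = ((2*I*sqrt(6))*(15 + 576)/5)*(-1/201416) + (269588*(1/133676))*(-1/313489) = ((1/5)*(2*I*sqrt(6))*591)*(-1/201416) + (67397/33419)*(-1/313489) = (1182*I*sqrt(6)/5)*(-1/201416) - 6127/952408081 = -591*I*sqrt(6)/503540 - 6127/952408081 = -6127/952408081 - 591*I*sqrt(6)/503540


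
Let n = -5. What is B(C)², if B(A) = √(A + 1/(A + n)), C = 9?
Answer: 37/4 ≈ 9.2500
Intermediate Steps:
B(A) = √(A + 1/(-5 + A)) (B(A) = √(A + 1/(A - 5)) = √(A + 1/(-5 + A)))
B(C)² = (√((1 + 9*(-5 + 9))/(-5 + 9)))² = (√((1 + 9*4)/4))² = (√((1 + 36)/4))² = (√((¼)*37))² = (√(37/4))² = (√37/2)² = 37/4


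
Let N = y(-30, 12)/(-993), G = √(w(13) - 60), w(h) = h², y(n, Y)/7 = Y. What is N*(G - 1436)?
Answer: 40208/331 - 28*√109/331 ≈ 120.59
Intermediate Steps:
y(n, Y) = 7*Y
G = √109 (G = √(13² - 60) = √(169 - 60) = √109 ≈ 10.440)
N = -28/331 (N = (7*12)/(-993) = 84*(-1/993) = -28/331 ≈ -0.084592)
N*(G - 1436) = -28*(√109 - 1436)/331 = -28*(-1436 + √109)/331 = 40208/331 - 28*√109/331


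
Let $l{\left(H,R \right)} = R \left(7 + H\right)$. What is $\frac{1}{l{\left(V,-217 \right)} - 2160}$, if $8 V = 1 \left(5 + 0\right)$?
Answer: $- \frac{8}{30517} \approx -0.00026215$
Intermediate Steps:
$V = \frac{5}{8}$ ($V = \frac{1 \left(5 + 0\right)}{8} = \frac{1 \cdot 5}{8} = \frac{1}{8} \cdot 5 = \frac{5}{8} \approx 0.625$)
$\frac{1}{l{\left(V,-217 \right)} - 2160} = \frac{1}{- 217 \left(7 + \frac{5}{8}\right) - 2160} = \frac{1}{\left(-217\right) \frac{61}{8} - 2160} = \frac{1}{- \frac{13237}{8} - 2160} = \frac{1}{- \frac{30517}{8}} = - \frac{8}{30517}$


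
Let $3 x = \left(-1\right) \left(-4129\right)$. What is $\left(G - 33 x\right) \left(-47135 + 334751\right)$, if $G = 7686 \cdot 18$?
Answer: $26727867264$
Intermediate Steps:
$x = \frac{4129}{3}$ ($x = \frac{\left(-1\right) \left(-4129\right)}{3} = \frac{1}{3} \cdot 4129 = \frac{4129}{3} \approx 1376.3$)
$G = 138348$
$\left(G - 33 x\right) \left(-47135 + 334751\right) = \left(138348 - 45419\right) \left(-47135 + 334751\right) = \left(138348 - 45419\right) 287616 = 92929 \cdot 287616 = 26727867264$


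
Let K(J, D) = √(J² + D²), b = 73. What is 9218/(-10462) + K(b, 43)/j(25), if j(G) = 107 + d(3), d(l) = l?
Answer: -4609/5231 + √7178/110 ≈ -0.11088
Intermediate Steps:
j(G) = 110 (j(G) = 107 + 3 = 110)
K(J, D) = √(D² + J²)
9218/(-10462) + K(b, 43)/j(25) = 9218/(-10462) + √(43² + 73²)/110 = 9218*(-1/10462) + √(1849 + 5329)*(1/110) = -4609/5231 + √7178*(1/110) = -4609/5231 + √7178/110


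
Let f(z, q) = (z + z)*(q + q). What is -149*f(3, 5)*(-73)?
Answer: 652620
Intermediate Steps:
f(z, q) = 4*q*z (f(z, q) = (2*z)*(2*q) = 4*q*z)
-149*f(3, 5)*(-73) = -596*5*3*(-73) = -149*60*(-73) = -8940*(-73) = 652620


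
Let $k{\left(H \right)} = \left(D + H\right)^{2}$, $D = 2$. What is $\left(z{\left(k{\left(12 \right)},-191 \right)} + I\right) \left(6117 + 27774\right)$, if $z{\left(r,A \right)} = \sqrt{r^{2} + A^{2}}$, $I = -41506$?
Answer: $-1406679846 + 33891 \sqrt{74897} \approx -1.3974 \cdot 10^{9}$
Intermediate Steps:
$k{\left(H \right)} = \left(2 + H\right)^{2}$
$z{\left(r,A \right)} = \sqrt{A^{2} + r^{2}}$
$\left(z{\left(k{\left(12 \right)},-191 \right)} + I\right) \left(6117 + 27774\right) = \left(\sqrt{\left(-191\right)^{2} + \left(\left(2 + 12\right)^{2}\right)^{2}} - 41506\right) \left(6117 + 27774\right) = \left(\sqrt{36481 + \left(14^{2}\right)^{2}} - 41506\right) 33891 = \left(\sqrt{36481 + 196^{2}} - 41506\right) 33891 = \left(\sqrt{36481 + 38416} - 41506\right) 33891 = \left(\sqrt{74897} - 41506\right) 33891 = \left(-41506 + \sqrt{74897}\right) 33891 = -1406679846 + 33891 \sqrt{74897}$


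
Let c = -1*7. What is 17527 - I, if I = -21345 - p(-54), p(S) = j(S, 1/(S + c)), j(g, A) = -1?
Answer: 38871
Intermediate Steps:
c = -7
p(S) = -1
I = -21344 (I = -21345 - 1*(-1) = -21345 + 1 = -21344)
17527 - I = 17527 - 1*(-21344) = 17527 + 21344 = 38871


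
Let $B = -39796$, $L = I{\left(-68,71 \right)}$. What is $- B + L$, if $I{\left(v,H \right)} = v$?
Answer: $39728$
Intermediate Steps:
$L = -68$
$- B + L = \left(-1\right) \left(-39796\right) - 68 = 39796 - 68 = 39728$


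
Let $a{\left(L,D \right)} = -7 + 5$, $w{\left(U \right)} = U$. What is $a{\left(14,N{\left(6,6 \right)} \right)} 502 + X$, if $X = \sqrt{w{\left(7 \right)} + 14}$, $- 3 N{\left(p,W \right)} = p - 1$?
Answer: $-1004 + \sqrt{21} \approx -999.42$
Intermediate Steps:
$N{\left(p,W \right)} = \frac{1}{3} - \frac{p}{3}$ ($N{\left(p,W \right)} = - \frac{p - 1}{3} = - \frac{-1 + p}{3} = \frac{1}{3} - \frac{p}{3}$)
$a{\left(L,D \right)} = -2$
$X = \sqrt{21}$ ($X = \sqrt{7 + 14} = \sqrt{21} \approx 4.5826$)
$a{\left(14,N{\left(6,6 \right)} \right)} 502 + X = \left(-2\right) 502 + \sqrt{21} = -1004 + \sqrt{21}$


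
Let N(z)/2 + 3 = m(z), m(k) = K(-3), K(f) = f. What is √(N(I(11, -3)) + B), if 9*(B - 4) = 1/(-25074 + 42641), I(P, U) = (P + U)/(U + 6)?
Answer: I*√22219145641/52701 ≈ 2.8284*I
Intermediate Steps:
I(P, U) = (P + U)/(6 + U)
m(k) = -3
B = 632413/158103 (B = 4 + 1/(9*(-25074 + 42641)) = 4 + (⅑)/17567 = 4 + (⅑)*(1/17567) = 4 + 1/158103 = 632413/158103 ≈ 4.0000)
N(z) = -12 (N(z) = -6 + 2*(-3) = -6 - 6 = -12)
√(N(I(11, -3)) + B) = √(-12 + 632413/158103) = √(-1264823/158103) = I*√22219145641/52701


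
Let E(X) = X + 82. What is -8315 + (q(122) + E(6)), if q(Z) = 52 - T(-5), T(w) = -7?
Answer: -8168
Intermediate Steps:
E(X) = 82 + X
q(Z) = 59 (q(Z) = 52 - 1*(-7) = 52 + 7 = 59)
-8315 + (q(122) + E(6)) = -8315 + (59 + (82 + 6)) = -8315 + (59 + 88) = -8315 + 147 = -8168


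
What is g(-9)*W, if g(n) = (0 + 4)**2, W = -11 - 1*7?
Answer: -288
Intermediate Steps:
W = -18 (W = -11 - 7 = -18)
g(n) = 16 (g(n) = 4**2 = 16)
g(-9)*W = 16*(-18) = -288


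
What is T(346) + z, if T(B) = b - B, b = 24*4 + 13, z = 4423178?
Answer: 4422941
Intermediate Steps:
b = 109 (b = 96 + 13 = 109)
T(B) = 109 - B
T(346) + z = (109 - 1*346) + 4423178 = (109 - 346) + 4423178 = -237 + 4423178 = 4422941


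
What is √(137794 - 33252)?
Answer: √104542 ≈ 323.33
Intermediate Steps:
√(137794 - 33252) = √104542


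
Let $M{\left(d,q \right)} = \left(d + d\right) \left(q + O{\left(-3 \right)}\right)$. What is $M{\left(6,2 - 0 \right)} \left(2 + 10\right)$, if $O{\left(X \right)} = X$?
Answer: $-144$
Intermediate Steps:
$M{\left(d,q \right)} = 2 d \left(-3 + q\right)$ ($M{\left(d,q \right)} = \left(d + d\right) \left(q - 3\right) = 2 d \left(-3 + q\right)$)
$M{\left(6,2 - 0 \right)} \left(2 + 10\right) = 2 \cdot 6 \left(-3 + \left(2 - 0\right)\right) \left(2 + 10\right) = 2 \cdot 6 \left(-3 + \left(2 + 0\right)\right) 12 = 2 \cdot 6 \left(-3 + 2\right) 12 = 2 \cdot 6 \left(-1\right) 12 = \left(-12\right) 12 = -144$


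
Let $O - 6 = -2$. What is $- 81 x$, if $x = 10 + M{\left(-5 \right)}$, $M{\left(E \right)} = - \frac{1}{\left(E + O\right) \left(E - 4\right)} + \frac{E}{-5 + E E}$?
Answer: $- \frac{3123}{4} \approx -780.75$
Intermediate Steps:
$O = 4$ ($O = 6 - 2 = 4$)
$M{\left(E \right)} = \frac{E}{-5 + E^{2}} - \frac{1}{\left(-4 + E\right) \left(4 + E\right)}$ ($M{\left(E \right)} = - \frac{1}{\left(E + 4\right) \left(E - 4\right)} + \frac{E}{-5 + E E} = - \frac{1}{\left(4 + E\right) \left(-4 + E\right)} + \frac{E}{-5 + E^{2}} = - \frac{1}{\left(-4 + E\right) \left(4 + E\right)} + \frac{E}{-5 + E^{2}} = \frac{E}{-5 + E^{2}} - \frac{1}{\left(-4 + E\right) \left(4 + E\right)}$)
$x = \frac{347}{36}$ ($x = 10 + \frac{5 + \left(-5\right)^{3} - \left(-5\right)^{2} - -80}{80 + \left(-5\right)^{4} - 21 \left(-5\right)^{2}} = 10 + \frac{5 - 125 - 25 + 80}{80 + 625 - 525} = 10 + \frac{1}{180} \left(-65\right) = 10 - \frac{13}{36} = \frac{347}{36} \approx 9.6389$)
$- 81 x = \left(-81\right) \frac{347}{36} = - \frac{3123}{4}$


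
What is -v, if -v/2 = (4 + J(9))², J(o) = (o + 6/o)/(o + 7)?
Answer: 48841/1152 ≈ 42.397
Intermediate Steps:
J(o) = (o + 6/o)/(7 + o)
v = -48841/1152 (v = -2*(4 + (6 + 9²)/(9*(7 + 9)))² = -2*(4 + (⅑)*(6 + 81)/16)² = -2*(4 + (⅑)*(1/16)*87)² = -2*(4 + 29/48)² = -2*(221/48)² = -2*48841/2304 = -48841/1152 ≈ -42.397)
-v = -1*(-48841/1152) = 48841/1152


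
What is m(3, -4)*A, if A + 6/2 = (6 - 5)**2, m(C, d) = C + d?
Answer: 2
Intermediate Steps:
A = -2 (A = -3 + (6 - 5)**2 = -3 + 1**2 = -3 + 1 = -2)
m(3, -4)*A = (3 - 4)*(-2) = -1*(-2) = 2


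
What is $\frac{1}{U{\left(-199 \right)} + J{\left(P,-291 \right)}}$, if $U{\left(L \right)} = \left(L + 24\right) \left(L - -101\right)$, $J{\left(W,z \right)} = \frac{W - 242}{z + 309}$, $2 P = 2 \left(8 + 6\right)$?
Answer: $\frac{3}{51412} \approx 5.8352 \cdot 10^{-5}$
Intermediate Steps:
$P = 14$ ($P = \frac{2 \left(8 + 6\right)}{2} = \frac{2 \cdot 14}{2} = \frac{1}{2} \cdot 28 = 14$)
$J{\left(W,z \right)} = \frac{-242 + W}{309 + z}$
$U{\left(L \right)} = \left(24 + L\right) \left(101 + L\right)$ ($U{\left(L \right)} = \left(24 + L\right) \left(L + 101\right) = \left(24 + L\right) \left(101 + L\right)$)
$\frac{1}{U{\left(-199 \right)} + J{\left(P,-291 \right)}} = \frac{1}{\left(2424 + \left(-199\right)^{2} + 125 \left(-199\right)\right) + \frac{-242 + 14}{309 - 291}} = \frac{1}{\left(2424 + 39601 - 24875\right) + \frac{1}{18} \left(-228\right)} = \frac{1}{17150 + \frac{1}{18} \left(-228\right)} = \frac{1}{17150 - \frac{38}{3}} = \frac{1}{\frac{51412}{3}} = \frac{3}{51412}$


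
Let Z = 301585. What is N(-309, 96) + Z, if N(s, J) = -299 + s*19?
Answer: 295415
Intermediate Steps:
N(s, J) = -299 + 19*s
N(-309, 96) + Z = (-299 + 19*(-309)) + 301585 = (-299 - 5871) + 301585 = -6170 + 301585 = 295415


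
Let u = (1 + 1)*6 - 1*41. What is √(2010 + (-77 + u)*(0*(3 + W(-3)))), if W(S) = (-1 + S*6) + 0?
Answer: √2010 ≈ 44.833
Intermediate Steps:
W(S) = -1 + 6*S (W(S) = (-1 + 6*S) + 0 = -1 + 6*S)
u = -29 (u = 2*6 - 41 = 12 - 41 = -29)
√(2010 + (-77 + u)*(0*(3 + W(-3)))) = √(2010 + (-77 - 29)*(0*(3 + (-1 + 6*(-3))))) = √(2010 - 0*(3 + (-1 - 18))) = √(2010 - 0*(3 - 19)) = √(2010 - 0*(-16)) = √(2010 - 106*0) = √(2010 + 0) = √2010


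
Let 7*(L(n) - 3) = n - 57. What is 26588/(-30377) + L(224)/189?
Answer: -29465048/40188771 ≈ -0.73317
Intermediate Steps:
L(n) = -36/7 + n/7 (L(n) = 3 + (n - 57)/7 = 3 + (-57 + n)/7 = 3 + (-57/7 + n/7) = -36/7 + n/7)
26588/(-30377) + L(224)/189 = 26588/(-30377) + (-36/7 + (⅐)*224)/189 = 26588*(-1/30377) + (-36/7 + 32)*(1/189) = -26588/30377 + (188/7)*(1/189) = -26588/30377 + 188/1323 = -29465048/40188771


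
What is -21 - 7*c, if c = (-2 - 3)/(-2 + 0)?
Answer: -77/2 ≈ -38.500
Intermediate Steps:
c = 5/2 (c = -5/(-2) = -5*(-½) = 5/2 ≈ 2.5000)
-21 - 7*c = -21 - 7*5/2 = -21 - 1*35/2 = -21 - 35/2 = -77/2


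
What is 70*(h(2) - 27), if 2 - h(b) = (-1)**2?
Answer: -1820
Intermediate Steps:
h(b) = 1 (h(b) = 2 - 1*(-1)**2 = 2 - 1*1 = 2 - 1 = 1)
70*(h(2) - 27) = 70*(1 - 27) = 70*(-26) = -1820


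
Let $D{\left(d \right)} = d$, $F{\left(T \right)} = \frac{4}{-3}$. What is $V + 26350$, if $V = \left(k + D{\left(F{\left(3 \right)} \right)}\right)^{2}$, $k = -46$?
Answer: $\frac{257314}{9} \approx 28590.0$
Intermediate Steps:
$F{\left(T \right)} = - \frac{4}{3}$ ($F{\left(T \right)} = 4 \left(- \frac{1}{3}\right) = - \frac{4}{3}$)
$V = \frac{20164}{9}$ ($V = \left(-46 - \frac{4}{3}\right)^{2} = \left(- \frac{142}{3}\right)^{2} = \frac{20164}{9} \approx 2240.4$)
$V + 26350 = \frac{20164}{9} + 26350 = \frac{257314}{9}$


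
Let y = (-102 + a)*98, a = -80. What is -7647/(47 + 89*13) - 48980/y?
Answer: -2764999/766948 ≈ -3.6052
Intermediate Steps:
y = -17836 (y = (-102 - 80)*98 = -182*98 = -17836)
-7647/(47 + 89*13) - 48980/y = -7647/(47 + 89*13) - 48980/(-17836) = -7647/(47 + 1157) - 48980*(-1/17836) = -7647/1204 + 12245/4459 = -2764999/766948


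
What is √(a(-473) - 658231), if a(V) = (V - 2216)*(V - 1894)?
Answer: 2*√1426658 ≈ 2388.9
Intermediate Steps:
a(V) = (-2216 + V)*(-1894 + V)
√(a(-473) - 658231) = √((4197104 + (-473)² - 4110*(-473)) - 658231) = √((4197104 + 223729 + 1944030) - 658231) = √(6364863 - 658231) = √5706632 = 2*√1426658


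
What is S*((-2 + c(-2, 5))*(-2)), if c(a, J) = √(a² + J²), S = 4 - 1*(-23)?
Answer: 108 - 54*√29 ≈ -182.80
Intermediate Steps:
S = 27 (S = 4 + 23 = 27)
c(a, J) = √(J² + a²)
S*((-2 + c(-2, 5))*(-2)) = 27*((-2 + √(5² + (-2)²))*(-2)) = 27*((-2 + √(25 + 4))*(-2)) = 27*((-2 + √29)*(-2)) = 27*(4 - 2*√29) = 108 - 54*√29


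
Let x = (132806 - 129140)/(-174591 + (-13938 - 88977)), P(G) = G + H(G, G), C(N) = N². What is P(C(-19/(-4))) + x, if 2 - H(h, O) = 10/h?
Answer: 6439836427/267145776 ≈ 24.106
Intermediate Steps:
H(h, O) = 2 - 10/h
P(G) = 2 + G - 10/G (P(G) = G + (2 - 10/G) = 2 + G - 10/G)
x = -611/46251 (x = 3666/(-174591 - 102915) = 3666/(-277506) = 3666*(-1/277506) = -611/46251 ≈ -0.013211)
P(C(-19/(-4))) + x = (2 + (-19/(-4))² - 10/((-19/(-4))²)) - 611/46251 = (2 + (-19*(-¼))² - 10/((-19*(-¼))²)) - 611/46251 = (2 + (19/4)² - 10/((19/4)²)) - 611/46251 = (2 + 361/16 - 10/361/16) - 611/46251 = (2 + 361/16 - 10*16/361) - 611/46251 = (2 + 361/16 - 160/361) - 611/46251 = 139313/5776 - 611/46251 = 6439836427/267145776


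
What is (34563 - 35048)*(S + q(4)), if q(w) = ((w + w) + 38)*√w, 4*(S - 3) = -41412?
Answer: 4975130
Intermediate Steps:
S = -10350 (S = 3 + (¼)*(-41412) = 3 - 10353 = -10350)
q(w) = √w*(38 + 2*w) (q(w) = (2*w + 38)*√w = (38 + 2*w)*√w = √w*(38 + 2*w))
(34563 - 35048)*(S + q(4)) = (34563 - 35048)*(-10350 + 2*√4*(19 + 4)) = -485*(-10350 + 2*2*23) = -485*(-10350 + 92) = -485*(-10258) = 4975130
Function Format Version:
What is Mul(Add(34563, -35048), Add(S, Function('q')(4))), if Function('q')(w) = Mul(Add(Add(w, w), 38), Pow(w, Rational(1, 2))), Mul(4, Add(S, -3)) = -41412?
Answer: 4975130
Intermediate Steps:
S = -10350 (S = Add(3, Mul(Rational(1, 4), -41412)) = Add(3, -10353) = -10350)
Function('q')(w) = Mul(Pow(w, Rational(1, 2)), Add(38, Mul(2, w))) (Function('q')(w) = Mul(Add(Mul(2, w), 38), Pow(w, Rational(1, 2))) = Mul(Add(38, Mul(2, w)), Pow(w, Rational(1, 2))) = Mul(Pow(w, Rational(1, 2)), Add(38, Mul(2, w))))
Mul(Add(34563, -35048), Add(S, Function('q')(4))) = Mul(Add(34563, -35048), Add(-10350, Mul(2, Pow(4, Rational(1, 2)), Add(19, 4)))) = Mul(-485, Add(-10350, Mul(2, 2, 23))) = Mul(-485, Add(-10350, 92)) = Mul(-485, -10258) = 4975130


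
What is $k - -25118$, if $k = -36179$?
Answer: $-11061$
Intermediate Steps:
$k - -25118 = -36179 - -25118 = -36179 + 25118 = -11061$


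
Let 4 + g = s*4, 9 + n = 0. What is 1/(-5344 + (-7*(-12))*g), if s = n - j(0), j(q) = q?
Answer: -1/8704 ≈ -0.00011489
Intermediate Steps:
n = -9 (n = -9 + 0 = -9)
s = -9 (s = -9 - 1*0 = -9 + 0 = -9)
g = -40 (g = -4 - 9*4 = -4 - 36 = -40)
1/(-5344 + (-7*(-12))*g) = 1/(-5344 - 7*(-12)*(-40)) = 1/(-5344 + 84*(-40)) = 1/(-5344 - 3360) = 1/(-8704) = -1/8704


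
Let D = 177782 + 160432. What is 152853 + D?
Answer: 491067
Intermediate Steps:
D = 338214
152853 + D = 152853 + 338214 = 491067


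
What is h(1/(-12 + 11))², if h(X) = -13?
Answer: 169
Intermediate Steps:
h(1/(-12 + 11))² = (-13)² = 169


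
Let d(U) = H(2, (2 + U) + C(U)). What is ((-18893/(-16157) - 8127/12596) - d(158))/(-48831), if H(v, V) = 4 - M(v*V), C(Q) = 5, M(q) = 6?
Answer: -171231811/3312590411444 ≈ -5.1691e-5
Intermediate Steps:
H(v, V) = -2 (H(v, V) = 4 - 1*6 = 4 - 6 = -2)
d(U) = -2
((-18893/(-16157) - 8127/12596) - d(158))/(-48831) = ((-18893/(-16157) - 8127/12596) - 1*(-2))/(-48831) = ((-18893*(-1/16157) - 8127*1/12596) + 2)*(-1/48831) = ((18893/16157 - 8127/12596) + 2)*(-1/48831) = (106668289/203513572 + 2)*(-1/48831) = (513695433/203513572)*(-1/48831) = -171231811/3312590411444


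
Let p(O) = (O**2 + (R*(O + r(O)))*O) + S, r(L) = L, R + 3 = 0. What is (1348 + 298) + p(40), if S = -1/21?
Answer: -133435/21 ≈ -6354.0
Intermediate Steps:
R = -3 (R = -3 + 0 = -3)
S = -1/21 (S = -1*1/21 = -1/21 ≈ -0.047619)
p(O) = -1/21 - 5*O**2 (p(O) = (O**2 + (-3*(O + O))*O) - 1/21 = (O**2 + (-6*O)*O) - 1/21 = (O**2 - 6*O**2) - 1/21 = -5*O**2 - 1/21 = -1/21 - 5*O**2)
(1348 + 298) + p(40) = (1348 + 298) + (-1/21 - 5*40**2) = 1646 + (-1/21 - 5*1600) = 1646 + (-1/21 - 8000) = 1646 - 168001/21 = -133435/21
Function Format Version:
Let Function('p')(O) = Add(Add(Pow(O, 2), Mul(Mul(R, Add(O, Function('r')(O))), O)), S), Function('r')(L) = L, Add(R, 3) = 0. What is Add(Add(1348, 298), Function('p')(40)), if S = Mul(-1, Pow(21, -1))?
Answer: Rational(-133435, 21) ≈ -6354.0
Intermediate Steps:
R = -3 (R = Add(-3, 0) = -3)
S = Rational(-1, 21) (S = Mul(-1, Rational(1, 21)) = Rational(-1, 21) ≈ -0.047619)
Function('p')(O) = Add(Rational(-1, 21), Mul(-5, Pow(O, 2))) (Function('p')(O) = Add(Add(Pow(O, 2), Mul(Mul(-3, Add(O, O)), O)), Rational(-1, 21)) = Add(Add(Pow(O, 2), Mul(Mul(-3, Mul(2, O)), O)), Rational(-1, 21)) = Add(Add(Pow(O, 2), Mul(Mul(-6, O), O)), Rational(-1, 21)) = Add(Add(Pow(O, 2), Mul(-6, Pow(O, 2))), Rational(-1, 21)) = Add(Mul(-5, Pow(O, 2)), Rational(-1, 21)) = Add(Rational(-1, 21), Mul(-5, Pow(O, 2))))
Add(Add(1348, 298), Function('p')(40)) = Add(Add(1348, 298), Add(Rational(-1, 21), Mul(-5, Pow(40, 2)))) = Add(1646, Add(Rational(-1, 21), Mul(-5, 1600))) = Add(1646, Add(Rational(-1, 21), -8000)) = Add(1646, Rational(-168001, 21)) = Rational(-133435, 21)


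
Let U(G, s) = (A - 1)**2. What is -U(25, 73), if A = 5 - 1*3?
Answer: -1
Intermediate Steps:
A = 2 (A = 5 - 3 = 2)
U(G, s) = 1 (U(G, s) = (2 - 1)**2 = 1**2 = 1)
-U(25, 73) = -1*1 = -1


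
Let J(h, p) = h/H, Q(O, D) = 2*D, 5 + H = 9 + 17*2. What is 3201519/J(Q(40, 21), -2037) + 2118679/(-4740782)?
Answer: 96125441605681/33185474 ≈ 2.8966e+6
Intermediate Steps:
H = 38 (H = -5 + (9 + 17*2) = -5 + (9 + 34) = -5 + 43 = 38)
J(h, p) = h/38
3201519/J(Q(40, 21), -2037) + 2118679/(-4740782) = 3201519/(((2*21)/38)) + 2118679/(-4740782) = 3201519/(((1/38)*42)) + 2118679*(-1/4740782) = 3201519/(21/19) - 2118679/4740782 = 3201519*(19/21) - 2118679/4740782 = 20276287/7 - 2118679/4740782 = 96125441605681/33185474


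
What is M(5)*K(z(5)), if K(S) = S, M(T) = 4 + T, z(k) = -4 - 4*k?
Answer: -216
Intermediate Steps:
M(5)*K(z(5)) = (4 + 5)*(-4 - 4*5) = 9*(-4 - 20) = 9*(-24) = -216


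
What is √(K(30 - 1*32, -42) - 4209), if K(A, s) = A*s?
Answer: 5*I*√165 ≈ 64.226*I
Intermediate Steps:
√(K(30 - 1*32, -42) - 4209) = √((30 - 1*32)*(-42) - 4209) = √((30 - 32)*(-42) - 4209) = √(-2*(-42) - 4209) = √(84 - 4209) = √(-4125) = 5*I*√165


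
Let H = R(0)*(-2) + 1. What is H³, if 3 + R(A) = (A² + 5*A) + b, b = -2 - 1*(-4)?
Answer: 27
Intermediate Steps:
b = 2 (b = -2 + 4 = 2)
R(A) = -1 + A² + 5*A (R(A) = -3 + ((A² + 5*A) + 2) = -3 + (2 + A² + 5*A) = -1 + A² + 5*A)
H = 3 (H = (-1 + 0² + 5*0)*(-2) + 1 = (-1 + 0 + 0)*(-2) + 1 = -1*(-2) + 1 = 2 + 1 = 3)
H³ = 3³ = 27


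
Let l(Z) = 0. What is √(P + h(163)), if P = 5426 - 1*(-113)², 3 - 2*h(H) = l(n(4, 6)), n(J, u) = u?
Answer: I*√29366/2 ≈ 85.683*I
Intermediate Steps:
h(H) = 3/2 (h(H) = 3/2 - ½*0 = 3/2 + 0 = 3/2)
P = -7343 (P = 5426 - 1*12769 = 5426 - 12769 = -7343)
√(P + h(163)) = √(-7343 + 3/2) = √(-14683/2) = I*√29366/2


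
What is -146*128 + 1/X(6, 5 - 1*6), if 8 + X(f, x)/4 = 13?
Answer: -373759/20 ≈ -18688.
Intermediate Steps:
X(f, x) = 20 (X(f, x) = -32 + 4*13 = -32 + 52 = 20)
-146*128 + 1/X(6, 5 - 1*6) = -146*128 + 1/20 = -18688 + 1/20 = -373759/20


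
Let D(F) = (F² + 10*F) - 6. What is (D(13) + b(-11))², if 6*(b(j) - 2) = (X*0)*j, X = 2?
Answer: 87025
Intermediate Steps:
D(F) = -6 + F² + 10*F
b(j) = 2 (b(j) = 2 + ((2*0)*j)/6 = 2 + (0*j)/6 = 2 + (⅙)*0 = 2 + 0 = 2)
(D(13) + b(-11))² = ((-6 + 13² + 10*13) + 2)² = ((-6 + 169 + 130) + 2)² = (293 + 2)² = 295² = 87025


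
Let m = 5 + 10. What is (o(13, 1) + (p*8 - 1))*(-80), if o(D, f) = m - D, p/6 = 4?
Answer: -15440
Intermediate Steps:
m = 15
p = 24 (p = 6*4 = 24)
o(D, f) = 15 - D
(o(13, 1) + (p*8 - 1))*(-80) = ((15 - 1*13) + (24*8 - 1))*(-80) = ((15 - 13) + (192 - 1))*(-80) = (2 + 191)*(-80) = 193*(-80) = -15440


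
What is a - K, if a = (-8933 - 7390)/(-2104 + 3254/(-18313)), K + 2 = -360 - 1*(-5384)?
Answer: -64405950211/12844602 ≈ -5014.2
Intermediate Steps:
K = 5022 (K = -2 + (-360 - 1*(-5384)) = -2 + (-360 + 5384) = -2 + 5024 = 5022)
a = 99641033/12844602 (a = -16323/(-2104 + 3254*(-1/18313)) = -16323/(-2104 - 3254/18313) = -16323/(-38533806/18313) = -16323*(-18313/38533806) = 99641033/12844602 ≈ 7.7574)
a - K = 99641033/12844602 - 1*5022 = 99641033/12844602 - 5022 = -64405950211/12844602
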